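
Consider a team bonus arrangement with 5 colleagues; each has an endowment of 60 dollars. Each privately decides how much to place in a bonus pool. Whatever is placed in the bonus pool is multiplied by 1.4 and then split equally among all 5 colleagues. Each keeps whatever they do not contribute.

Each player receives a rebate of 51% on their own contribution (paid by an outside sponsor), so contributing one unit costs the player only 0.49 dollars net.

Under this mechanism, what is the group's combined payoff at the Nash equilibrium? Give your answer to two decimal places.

300.00 dollars

The effective private return is (1.4/5) / 0.49 = 0.5714, which is still under 1, so the mechanism doesn't change anyone's dominant strategy: zero contribution.
Everyone keeps their endowment and the group total is 5 × 60 = 300.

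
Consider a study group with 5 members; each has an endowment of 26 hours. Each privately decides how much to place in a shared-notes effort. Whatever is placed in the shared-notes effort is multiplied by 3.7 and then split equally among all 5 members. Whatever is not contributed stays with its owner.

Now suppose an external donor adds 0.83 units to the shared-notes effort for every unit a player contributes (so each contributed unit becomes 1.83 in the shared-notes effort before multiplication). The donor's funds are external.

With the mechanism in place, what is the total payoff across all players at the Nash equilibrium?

880.23 hours

With the mechanism, a contributed unit returns 3.7 × 1.83 / 5 = 1.3542 per unit of net cost to the contributor — now above 1 — so contributing fully is weakly dominant for every player.
So the Nash equilibrium is full contribution by all 5; the group earns 3.7 × 1.83 × 130 = 880.23.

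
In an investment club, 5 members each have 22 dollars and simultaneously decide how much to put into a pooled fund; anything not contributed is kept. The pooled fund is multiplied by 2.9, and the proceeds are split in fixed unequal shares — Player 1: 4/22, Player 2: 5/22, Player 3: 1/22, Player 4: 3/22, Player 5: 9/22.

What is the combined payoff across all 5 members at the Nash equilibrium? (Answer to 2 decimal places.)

A player with share s gets back 2.9·s per unit contributed, so full contribution is dominant for anyone with s > 1/2.9 = 0.3448 and zero contribution is dominant for anyone below.
Only Player 5 (9/22) clears that bar, contributing 22; the remaining 4 contribute 0. Total contributed: 22.
The pooled fund pays out 2.9 × 22 = 63.80 in total (split across the unequal shares, but the aggregate is all that matters for the group sum).
The 4 free-riders keep 22 each, adding 88. Group total = 88 + 63.80 = 151.80.

151.80 dollars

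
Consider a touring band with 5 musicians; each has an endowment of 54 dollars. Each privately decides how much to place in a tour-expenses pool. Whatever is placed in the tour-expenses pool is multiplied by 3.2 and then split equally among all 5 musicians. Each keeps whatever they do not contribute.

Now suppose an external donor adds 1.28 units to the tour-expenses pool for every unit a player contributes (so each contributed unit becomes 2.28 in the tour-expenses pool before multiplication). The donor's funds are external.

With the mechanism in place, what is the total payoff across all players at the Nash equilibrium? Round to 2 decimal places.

1969.92 dollars

Under the mechanism each unit contributed yields 3.2 × 2.28 / 5 = 1.4592 back to its contributor per unit of net cost, which exceeds 1, making full contribution the dominant choice for everyone.
So the Nash equilibrium is full contribution by all 5; the group earns 3.2 × 2.28 × 270 = 1969.92.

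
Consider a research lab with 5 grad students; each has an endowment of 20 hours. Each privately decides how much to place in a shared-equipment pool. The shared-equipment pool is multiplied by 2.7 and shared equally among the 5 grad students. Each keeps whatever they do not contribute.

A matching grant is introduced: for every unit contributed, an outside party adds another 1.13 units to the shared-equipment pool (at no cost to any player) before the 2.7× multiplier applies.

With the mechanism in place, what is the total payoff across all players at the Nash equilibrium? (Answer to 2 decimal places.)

575.10 hours

Under the mechanism each unit contributed yields 2.7 × 2.13 / 5 = 1.1502 back to its contributor per unit of net cost, which exceeds 1, making full contribution the dominant choice for everyone.
At the Nash equilibrium everyone contributes 20. Group total payoff = 2.7 × 2.13 × 100 = 575.10.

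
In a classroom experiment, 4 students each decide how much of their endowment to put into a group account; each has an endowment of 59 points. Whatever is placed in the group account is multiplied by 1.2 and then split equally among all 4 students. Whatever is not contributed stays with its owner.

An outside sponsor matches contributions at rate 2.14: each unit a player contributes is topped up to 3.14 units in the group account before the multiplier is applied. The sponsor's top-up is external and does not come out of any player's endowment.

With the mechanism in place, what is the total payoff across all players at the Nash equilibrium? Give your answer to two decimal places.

With the mechanism, a contributed unit returns 1.2 × 3.14 / 4 = 0.9420 per unit of net cost — still below 1 — so contributing 0 remains dominant for every player.
At the Nash equilibrium no one contributes; group total payoff = 4 × 59 = 236.

236.00 points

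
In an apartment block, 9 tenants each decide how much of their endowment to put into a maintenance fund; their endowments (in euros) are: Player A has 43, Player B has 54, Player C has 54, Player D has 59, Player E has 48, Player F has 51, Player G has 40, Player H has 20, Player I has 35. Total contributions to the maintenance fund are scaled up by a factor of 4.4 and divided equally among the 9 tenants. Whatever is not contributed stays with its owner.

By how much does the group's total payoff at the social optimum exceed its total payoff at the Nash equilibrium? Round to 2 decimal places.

The private return per contributed unit is 4.4/9 = 0.4889 < 1 for every player regardless of endowment, so the Nash equilibrium is zero contribution and the group total is Σ E_j = 43 + 54 + 54 + 59 + 48 + 51 + 40 + 20 + 35 = 404.
Each contributed unit returns 4.400 to the group, so the social optimum is full contribution by everyone: group total = 4.400 × 404 = 1777.60.
Efficiency loss = (4.400 − 1) × 404 = 1373.60.

1373.60 euros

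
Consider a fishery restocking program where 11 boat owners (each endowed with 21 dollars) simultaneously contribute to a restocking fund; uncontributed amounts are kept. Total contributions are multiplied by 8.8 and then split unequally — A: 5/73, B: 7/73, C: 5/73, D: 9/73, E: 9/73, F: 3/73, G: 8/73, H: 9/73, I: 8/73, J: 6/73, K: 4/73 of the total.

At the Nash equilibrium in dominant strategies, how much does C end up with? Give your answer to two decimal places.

58.97 dollars

A player with share s gets back 8.8·s per unit contributed, so full contribution is dominant for anyone with s > 1/8.8 = 0.1136 and zero contribution is dominant for anyone below.
D, E and H are above the threshold, contributing 21 each; the remaining 8 contribute 0. Total contributed: 63.
C keeps 21 and receives 8.8 × 63 × 5/73 = 37.97 from the restocking fund, for a payoff of 58.97.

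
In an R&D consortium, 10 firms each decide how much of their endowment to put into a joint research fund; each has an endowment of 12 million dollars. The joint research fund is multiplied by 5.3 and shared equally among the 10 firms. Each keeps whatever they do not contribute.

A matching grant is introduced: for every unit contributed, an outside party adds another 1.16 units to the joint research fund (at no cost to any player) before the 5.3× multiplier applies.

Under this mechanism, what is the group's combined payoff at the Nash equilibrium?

1373.76 million dollars

With the mechanism, a contributed unit returns 5.3 × 2.16 / 10 = 1.1448 per unit of net cost to the contributor — now above 1 — so contributing fully is weakly dominant for every player.
So the Nash equilibrium is full contribution by all 10; the group earns 5.3 × 2.16 × 120 = 1373.76.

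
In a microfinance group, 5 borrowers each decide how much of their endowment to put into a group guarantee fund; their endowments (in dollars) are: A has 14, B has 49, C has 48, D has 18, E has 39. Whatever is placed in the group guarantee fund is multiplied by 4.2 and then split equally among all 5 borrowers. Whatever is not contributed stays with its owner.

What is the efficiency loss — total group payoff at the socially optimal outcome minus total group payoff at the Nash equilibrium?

The private return per contributed unit is 4.2/5 = 0.8400 < 1 for every player regardless of endowment, so the Nash equilibrium is zero contribution and the group total is Σ E_j = 14 + 49 + 48 + 18 + 39 = 168.
Each contributed unit returns 4.200 to the group, so the social optimum is full contribution by everyone: group total = 4.200 × 168 = 705.60.
Efficiency loss = (4.200 − 1) × 168 = 537.60.

537.60 dollars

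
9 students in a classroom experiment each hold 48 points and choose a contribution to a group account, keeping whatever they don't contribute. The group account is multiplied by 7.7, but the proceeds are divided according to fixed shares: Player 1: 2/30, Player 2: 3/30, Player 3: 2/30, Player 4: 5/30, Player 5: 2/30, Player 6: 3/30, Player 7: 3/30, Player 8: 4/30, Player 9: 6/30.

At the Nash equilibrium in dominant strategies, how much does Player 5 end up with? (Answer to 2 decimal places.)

Each unit j contributes comes back to j as 7.7 × (j's share), so j prefers to contribute only if that share exceeds 1/7.7 = 0.1299; otherwise keeping the unit dominates.
Player 4, Player 8 and Player 9 clear that bar, contributing 48 each; the remaining 6 contribute 0. Total contributed: 144.
Player 5 keeps 48 and receives 7.7 × 144 × 2/30 = 73.92 from the group account, for a payoff of 121.92.

121.92 points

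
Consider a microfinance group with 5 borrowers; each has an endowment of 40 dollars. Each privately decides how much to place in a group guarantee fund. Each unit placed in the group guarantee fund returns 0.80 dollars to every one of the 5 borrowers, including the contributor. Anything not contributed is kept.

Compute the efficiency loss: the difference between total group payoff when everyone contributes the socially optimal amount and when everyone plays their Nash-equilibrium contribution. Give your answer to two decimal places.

600.00 dollars

The private return per contributed unit is 0.80 < 1, so contributing 0 is dominant for every player. At the Nash equilibrium everyone keeps their 40, and the group total is 5 × 40 = 200.
Each contributed unit returns 4.000 to the group as a whole (0.80 to each of 5 players), which exceeds 1, so the social optimum is full contribution: group total = 4.000 × 200 = 800.00.
Efficiency loss = 800.00 − 200 = 600.00.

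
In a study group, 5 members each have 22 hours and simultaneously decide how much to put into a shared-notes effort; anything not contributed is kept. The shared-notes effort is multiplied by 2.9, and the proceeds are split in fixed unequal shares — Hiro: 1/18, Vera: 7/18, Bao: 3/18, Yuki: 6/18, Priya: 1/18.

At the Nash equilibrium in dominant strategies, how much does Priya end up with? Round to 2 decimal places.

25.54 hours

A player with share s gets back 2.9·s per unit contributed, so full contribution is dominant for anyone with s > 1/2.9 = 0.3448 and zero contribution is dominant for anyone below.
Vera alone (share 7/18) is above the threshold, contributing 22; the remaining 4 contribute 0. Total contributed: 22.
Priya keeps 22 and receives 2.9 × 22 × 1/18 = 3.54 from the shared-notes effort, for a payoff of 25.54.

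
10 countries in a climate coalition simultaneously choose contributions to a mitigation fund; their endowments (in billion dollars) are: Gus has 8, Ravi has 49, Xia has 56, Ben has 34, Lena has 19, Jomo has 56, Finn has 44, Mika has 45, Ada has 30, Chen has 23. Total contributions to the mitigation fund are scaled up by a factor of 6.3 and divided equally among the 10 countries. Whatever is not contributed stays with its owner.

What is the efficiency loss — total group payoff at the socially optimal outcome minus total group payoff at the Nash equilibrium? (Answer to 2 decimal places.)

1929.20 billion dollars

The private return per contributed unit is 6.3/10 = 0.6300 < 1 for every player regardless of endowment, so the Nash equilibrium is zero contribution and the group total is Σ E_j = 8 + 49 + 56 + 34 + 19 + 56 + 44 + 45 + 30 + 23 = 364.
Each contributed unit returns 6.300 to the group, so the social optimum is full contribution by everyone: group total = 6.300 × 364 = 2293.20.
Efficiency loss = (6.300 − 1) × 364 = 1929.20.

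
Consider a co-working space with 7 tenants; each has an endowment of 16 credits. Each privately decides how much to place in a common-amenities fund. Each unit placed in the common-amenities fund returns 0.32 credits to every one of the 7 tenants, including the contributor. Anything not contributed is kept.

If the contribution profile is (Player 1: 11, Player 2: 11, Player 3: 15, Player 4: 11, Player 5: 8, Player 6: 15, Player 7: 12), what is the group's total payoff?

214.92 credits

Total contributed: 11 + 11 + 15 + 11 + 8 + 15 + 12 = 83; total kept: 7 × 16 − 83 = 29.
The common-amenities fund pays out 0.32 × 7 × 83 = 185.92 in aggregate.
Group total = 29 + 185.92 = 214.92.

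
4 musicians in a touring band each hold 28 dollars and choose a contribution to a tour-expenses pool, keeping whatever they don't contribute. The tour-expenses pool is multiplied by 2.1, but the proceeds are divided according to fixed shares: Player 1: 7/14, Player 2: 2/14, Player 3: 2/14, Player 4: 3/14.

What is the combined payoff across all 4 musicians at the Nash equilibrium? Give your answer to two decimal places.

Each unit j contributes comes back to j as 2.1 × (j's share), so j prefers to contribute only if that share exceeds 1/2.1 = 0.4762; otherwise keeping the unit dominates.
The only share above 0.4762 is Player 1's 7/14, contributing 28; the remaining 3 contribute 0. Total contributed: 28.
The tour-expenses pool pays out 2.1 × 28 = 58.80 in total (split across the unequal shares, but the aggregate is all that matters for the group sum).
The 3 free-riders keep 28 each, adding 84. Group total = 84 + 58.80 = 142.80.

142.80 dollars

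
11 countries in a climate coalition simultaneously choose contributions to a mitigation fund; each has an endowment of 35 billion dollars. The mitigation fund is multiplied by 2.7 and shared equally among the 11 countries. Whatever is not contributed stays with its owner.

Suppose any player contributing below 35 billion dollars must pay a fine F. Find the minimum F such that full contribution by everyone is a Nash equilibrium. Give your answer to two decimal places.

26.41 billion dollars

Given the others contribute fully, the best deviation is to contribute 0 (any partial contribution still incurs the fine and gives up units whose private return 0.2455 is below 1).
Deviating from 35 to 0 saves 35 billion dollars but forfeits the deviator's share of the drop in the mitigation fund: 2.7/11 × 35 = 8.59.
So the deviation gain is 35 − 8.59 = 26.41, and the fine must be at least 26.41 billion dollars to wipe it out.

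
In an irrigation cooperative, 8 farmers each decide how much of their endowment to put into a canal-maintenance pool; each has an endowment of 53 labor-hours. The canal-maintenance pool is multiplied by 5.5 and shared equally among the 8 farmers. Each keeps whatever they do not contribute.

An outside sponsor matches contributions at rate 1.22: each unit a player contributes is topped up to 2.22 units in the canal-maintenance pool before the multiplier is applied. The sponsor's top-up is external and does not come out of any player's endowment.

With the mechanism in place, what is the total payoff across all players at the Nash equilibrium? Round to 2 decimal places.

5177.04 labor-hours

With the mechanism, a contributed unit returns 5.5 × 2.22 / 8 = 1.5263 per unit of net cost to the contributor — now above 1 — so contributing fully is weakly dominant for every player.
So the Nash equilibrium is full contribution by all 8; the group earns 5.5 × 2.22 × 424 = 5177.04.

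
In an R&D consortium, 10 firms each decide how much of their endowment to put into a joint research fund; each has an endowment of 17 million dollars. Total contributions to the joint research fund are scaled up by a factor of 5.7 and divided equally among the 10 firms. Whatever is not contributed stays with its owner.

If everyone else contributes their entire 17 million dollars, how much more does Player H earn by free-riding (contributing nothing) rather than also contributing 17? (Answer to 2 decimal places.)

7.31 million dollars

Switching from a contribution of 17 to 0 lets Player H keep an extra 17 million dollars, but lowers the joint research fund by 17, which costs Player H their own share of that drop: 5.7/10 × 17 = 9.69.
Net gain = 17 − 9.69 = 7.31. The private return per contributed unit (0.5700) is below 1, so free-riding is indeed the best response regardless of what the others do.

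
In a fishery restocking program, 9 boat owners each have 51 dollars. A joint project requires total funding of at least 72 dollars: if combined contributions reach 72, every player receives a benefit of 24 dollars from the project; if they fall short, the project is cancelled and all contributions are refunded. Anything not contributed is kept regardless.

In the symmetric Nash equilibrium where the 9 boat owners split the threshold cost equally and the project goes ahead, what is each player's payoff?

67 dollars

Equal share of the threshold: 72/9 = 8.
At this profile no one gains by cutting their contribution: any cut drops the total below 72, the project is cancelled, contributions are refunded, and the deviator ends with 51, which is less than 51 − 8 + 24 = 67. Contributing more than 8 just wastes the excess. So contributing exactly 8 is a best response.
Each player's payoff: 51 − 8 + 24 = 67.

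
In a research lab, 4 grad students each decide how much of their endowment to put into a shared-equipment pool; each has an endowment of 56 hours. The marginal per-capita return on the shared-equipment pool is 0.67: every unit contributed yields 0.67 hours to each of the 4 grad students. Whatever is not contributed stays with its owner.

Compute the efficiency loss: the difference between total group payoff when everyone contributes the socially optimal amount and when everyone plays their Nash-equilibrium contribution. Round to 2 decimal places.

The private return per contributed unit is 0.67 < 1, so contributing 0 is dominant for every player. At the Nash equilibrium everyone keeps their 56, and the group total is 4 × 56 = 224.
Each contributed unit returns 2.680 to the group as a whole (0.67 to each of 4 players), which exceeds 1, so the social optimum is full contribution: group total = 2.680 × 224 = 600.32.
Efficiency loss = 600.32 − 224 = 376.32.

376.32 hours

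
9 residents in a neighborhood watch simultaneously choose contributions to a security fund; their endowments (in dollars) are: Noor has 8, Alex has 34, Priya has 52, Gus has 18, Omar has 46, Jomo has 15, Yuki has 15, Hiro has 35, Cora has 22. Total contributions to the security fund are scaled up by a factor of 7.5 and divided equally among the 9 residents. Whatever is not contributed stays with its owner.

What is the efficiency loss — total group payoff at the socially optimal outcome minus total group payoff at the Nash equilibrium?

The private return per contributed unit is 7.5/9 = 0.8333 < 1 for every player regardless of endowment, so the Nash equilibrium is zero contribution and the group total is Σ E_j = 8 + 34 + 52 + 18 + 46 + 15 + 15 + 35 + 22 = 245.
Each contributed unit returns 7.500 to the group, so the social optimum is full contribution by everyone: group total = 7.500 × 245 = 1837.50.
Efficiency loss = (7.500 − 1) × 245 = 1592.50.

1592.50 dollars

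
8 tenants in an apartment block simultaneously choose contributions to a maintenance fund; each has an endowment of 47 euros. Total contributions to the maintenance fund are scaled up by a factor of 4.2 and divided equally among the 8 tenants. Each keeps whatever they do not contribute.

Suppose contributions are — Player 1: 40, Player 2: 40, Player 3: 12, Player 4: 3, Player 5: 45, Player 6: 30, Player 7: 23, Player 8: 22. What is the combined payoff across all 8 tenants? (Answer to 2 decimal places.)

1064.00 euros

Total contributed: 40 + 40 + 12 + 3 + 45 + 30 + 23 + 22 = 215; total kept: 8 × 47 − 215 = 161.
The maintenance fund pays out 4.2 × 215 = 903.00 in aggregate.
Group total = 161 + 903.00 = 1064.00.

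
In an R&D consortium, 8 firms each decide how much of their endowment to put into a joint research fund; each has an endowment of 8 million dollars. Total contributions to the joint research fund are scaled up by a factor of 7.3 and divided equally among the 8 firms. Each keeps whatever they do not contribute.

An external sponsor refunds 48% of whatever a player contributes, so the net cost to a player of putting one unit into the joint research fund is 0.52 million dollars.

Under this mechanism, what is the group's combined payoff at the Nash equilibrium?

Under the mechanism each unit contributed yields (7.3/8) / 0.52 = 1.7548 back to its contributor per unit of net cost, which exceeds 1, making full contribution the dominant choice for everyone.
So the Nash equilibrium is full contribution by all 8; the group earns 8 × (8 × 0.48 + 7.3 × 8) = 497.92.

497.92 million dollars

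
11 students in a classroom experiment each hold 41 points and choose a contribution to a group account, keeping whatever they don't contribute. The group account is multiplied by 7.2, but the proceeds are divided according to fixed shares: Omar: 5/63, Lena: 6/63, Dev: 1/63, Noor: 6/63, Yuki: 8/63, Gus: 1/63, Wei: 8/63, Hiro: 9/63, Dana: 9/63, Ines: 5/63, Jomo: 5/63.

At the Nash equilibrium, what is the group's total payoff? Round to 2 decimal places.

959.40 points

Player j's private return per contributed unit is 7.2 × (j's share). Contributing is weakly dominant for j when that share is at least 1/7.2 = 0.1389, and contributing 0 is dominant otherwise.
Hiro and Dana are above the threshold, contributing 41 each; the remaining 9 contribute 0. Total contributed: 82.
The group account pays out 7.2 × 82 = 590.40 in total (split across the unequal shares, but the aggregate is all that matters for the group sum).
The 9 free-riders keep 41 each, adding 369. Group total = 369 + 590.40 = 959.40.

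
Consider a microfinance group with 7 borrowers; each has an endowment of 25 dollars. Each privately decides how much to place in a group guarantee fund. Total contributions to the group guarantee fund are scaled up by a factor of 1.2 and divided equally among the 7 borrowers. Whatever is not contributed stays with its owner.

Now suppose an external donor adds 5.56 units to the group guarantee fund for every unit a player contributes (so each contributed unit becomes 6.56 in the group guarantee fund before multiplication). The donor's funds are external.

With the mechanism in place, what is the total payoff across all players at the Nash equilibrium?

With the mechanism, a contributed unit returns 1.2 × 6.56 / 7 = 1.1246 per unit of net cost to the contributor — now above 1 — so contributing fully is weakly dominant for every player.
So the Nash equilibrium is full contribution by all 7; the group earns 1.2 × 6.56 × 175 = 1377.60.

1377.60 dollars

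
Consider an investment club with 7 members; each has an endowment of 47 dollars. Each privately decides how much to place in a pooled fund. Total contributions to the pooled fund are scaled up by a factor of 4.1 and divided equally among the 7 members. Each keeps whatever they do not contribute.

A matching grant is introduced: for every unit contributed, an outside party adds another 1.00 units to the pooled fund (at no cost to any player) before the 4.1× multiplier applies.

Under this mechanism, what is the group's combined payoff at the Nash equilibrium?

The effective private return per unit is now 4.1 × 2.00 / 7 = 1.1714 > 1, so every player's dominant strategy flips to full contribution.
So the Nash equilibrium is full contribution by all 7; the group earns 4.1 × 2.00 × 329 = 2697.80.

2697.80 dollars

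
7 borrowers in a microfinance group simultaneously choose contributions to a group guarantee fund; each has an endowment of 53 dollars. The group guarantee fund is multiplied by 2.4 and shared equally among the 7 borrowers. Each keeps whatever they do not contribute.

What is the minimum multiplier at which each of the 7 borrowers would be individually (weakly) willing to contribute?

7

A contributed unit returns (multiplier)/7 to its contributor.
This reaches 1 exactly when the multiplier is 7.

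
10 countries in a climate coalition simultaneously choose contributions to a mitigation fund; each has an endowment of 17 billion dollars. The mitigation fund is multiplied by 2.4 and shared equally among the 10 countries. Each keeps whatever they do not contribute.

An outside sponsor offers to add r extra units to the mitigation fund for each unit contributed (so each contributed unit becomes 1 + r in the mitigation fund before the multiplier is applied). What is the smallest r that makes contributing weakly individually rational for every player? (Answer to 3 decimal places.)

3.167

With matching at rate r, one contributed unit becomes (1 + r) in the mitigation fund and returns 2.4 × (1 + r) / 10 to the contributor.
Setting this equal to 1: 1 + r = 10/2.4 = 4.1667.
So the minimum matching rate is r = 4.1667 − 1 = 3.167.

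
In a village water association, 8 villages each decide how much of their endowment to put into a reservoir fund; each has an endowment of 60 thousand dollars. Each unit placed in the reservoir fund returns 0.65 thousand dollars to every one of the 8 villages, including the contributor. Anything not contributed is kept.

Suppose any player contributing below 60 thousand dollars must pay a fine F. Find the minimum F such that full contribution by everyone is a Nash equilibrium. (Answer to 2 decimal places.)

21.00 thousand dollars

Given the others contribute fully, the best deviation is to contribute 0 (any partial contribution still incurs the fine and gives up units whose private return 0.65 is below 1).
Deviating from 60 to 0 saves 60 thousand dollars but forfeits the deviator's share of the drop in the reservoir fund: 0.65 × 60 = 39.00.
So the deviation gain is 60 − 39.00 = 21.00, and the fine must be at least 21.00 thousand dollars to wipe it out.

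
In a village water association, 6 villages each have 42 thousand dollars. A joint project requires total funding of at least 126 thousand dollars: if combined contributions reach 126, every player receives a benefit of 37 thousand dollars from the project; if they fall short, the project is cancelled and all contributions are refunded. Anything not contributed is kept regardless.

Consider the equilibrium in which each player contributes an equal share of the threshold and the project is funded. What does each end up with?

Equal share of the threshold: 126/6 = 21.
At this profile no one gains by cutting their contribution: any cut drops the total below 126, the project is cancelled, contributions are refunded, and the deviator ends with 42, which is less than 42 − 21 + 37 = 58. Contributing more than 21 just wastes the excess. So contributing exactly 21 is a best response.
Each player's payoff: 42 − 21 + 37 = 58.

58 thousand dollars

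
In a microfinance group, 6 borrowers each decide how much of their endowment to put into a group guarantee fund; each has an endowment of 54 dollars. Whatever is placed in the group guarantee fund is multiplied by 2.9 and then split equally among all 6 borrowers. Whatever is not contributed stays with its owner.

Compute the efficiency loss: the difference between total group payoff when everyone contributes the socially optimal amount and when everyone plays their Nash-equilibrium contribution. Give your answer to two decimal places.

615.60 dollars

Each contributed unit returns 2.9/6 = 0.4833 to its contributor — below 1 — so contributing 0 is dominant for every player. At the Nash equilibrium everyone keeps their 54, and the group total is 6 × 54 = 324.
Each contributed unit returns 2.900 to the group as a whole (0.4833 to each of 6 players), which exceeds 1, so the social optimum is full contribution: group total = 2.900 × 324 = 939.60.
Efficiency loss = 939.60 − 324 = 615.60.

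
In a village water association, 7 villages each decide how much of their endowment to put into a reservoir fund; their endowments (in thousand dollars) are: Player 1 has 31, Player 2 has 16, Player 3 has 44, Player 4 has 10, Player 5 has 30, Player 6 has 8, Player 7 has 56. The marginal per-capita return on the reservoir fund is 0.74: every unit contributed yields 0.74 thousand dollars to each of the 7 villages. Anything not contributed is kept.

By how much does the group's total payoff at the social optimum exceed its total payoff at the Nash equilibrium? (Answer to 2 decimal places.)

The private return per contributed unit is 0.74 < 1 for everyone, so the Nash equilibrium is zero contribution and the group total is Σ E_j = 31 + 16 + 44 + 10 + 30 + 8 + 56 = 195.
Each contributed unit returns 5.180 to the group, so the social optimum is full contribution by everyone: group total = 5.180 × 195 = 1010.10.
Efficiency loss = (5.180 − 1) × 195 = 815.10.

815.10 thousand dollars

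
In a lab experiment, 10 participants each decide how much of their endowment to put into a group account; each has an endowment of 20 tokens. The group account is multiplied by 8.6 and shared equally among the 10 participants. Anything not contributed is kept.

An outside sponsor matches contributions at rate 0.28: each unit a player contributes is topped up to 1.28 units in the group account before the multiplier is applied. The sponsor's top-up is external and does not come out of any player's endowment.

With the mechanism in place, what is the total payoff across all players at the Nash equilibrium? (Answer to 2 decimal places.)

2201.60 tokens

The effective private return per unit is now 8.6 × 1.28 / 10 = 1.1008 > 1, so every player's dominant strategy flips to full contribution.
So the Nash equilibrium is full contribution by all 10; the group earns 8.6 × 1.28 × 200 = 2201.60.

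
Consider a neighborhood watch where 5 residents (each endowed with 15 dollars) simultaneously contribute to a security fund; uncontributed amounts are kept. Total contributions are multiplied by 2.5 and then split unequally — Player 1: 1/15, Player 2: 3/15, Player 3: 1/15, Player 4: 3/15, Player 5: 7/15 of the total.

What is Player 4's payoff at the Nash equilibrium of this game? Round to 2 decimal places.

22.50 dollars

Each unit j contributes comes back to j as 2.5 × (j's share), so j prefers to contribute only if that share exceeds 1/2.5 = 0.4000; otherwise keeping the unit dominates.
Only Player 5 (7/15) clears that bar, contributing 15; the remaining 4 contribute 0. Total contributed: 15.
Player 4 keeps 15 and receives 2.5 × 15 × 3/15 = 7.50 from the security fund, for a payoff of 22.50.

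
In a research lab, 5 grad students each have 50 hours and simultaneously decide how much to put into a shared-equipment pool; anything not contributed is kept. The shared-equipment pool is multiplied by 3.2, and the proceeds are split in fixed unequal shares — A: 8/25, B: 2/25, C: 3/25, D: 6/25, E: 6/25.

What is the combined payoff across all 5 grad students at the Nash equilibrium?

360.00 hours

Each unit j contributes comes back to j as 3.2 × (j's share), so j prefers to contribute only if that share exceeds 1/3.2 = 0.3125; otherwise keeping the unit dominates.
The only share above 0.3125 is A's 8/25, contributing 50; the remaining 4 contribute 0. Total contributed: 50.
The shared-equipment pool pays out 3.2 × 50 = 160.00 in total (split across the unequal shares, but the aggregate is all that matters for the group sum).
The 4 free-riders keep 50 each, adding 200. Group total = 200 + 160.00 = 360.00.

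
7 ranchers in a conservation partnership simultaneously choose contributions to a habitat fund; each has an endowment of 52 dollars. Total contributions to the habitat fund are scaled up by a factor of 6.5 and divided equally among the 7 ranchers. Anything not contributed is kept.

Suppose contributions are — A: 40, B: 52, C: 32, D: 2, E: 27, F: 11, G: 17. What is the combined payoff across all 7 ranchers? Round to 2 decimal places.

1359.50 dollars

Total contributed: 40 + 52 + 32 + 2 + 27 + 11 + 17 = 181; total kept: 7 × 52 − 181 = 183.
The habitat fund pays out 6.5 × 181 = 1176.50 in aggregate.
Group total = 183 + 1176.50 = 1359.50.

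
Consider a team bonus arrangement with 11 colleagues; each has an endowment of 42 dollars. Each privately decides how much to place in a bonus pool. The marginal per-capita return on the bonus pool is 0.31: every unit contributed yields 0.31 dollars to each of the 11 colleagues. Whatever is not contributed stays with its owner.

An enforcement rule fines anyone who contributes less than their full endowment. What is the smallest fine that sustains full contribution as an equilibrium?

Given the others contribute fully, the best deviation is to contribute 0 (any partial contribution still incurs the fine and gives up units whose private return 0.31 is below 1).
Deviating from 42 to 0 saves 42 dollars but forfeits the deviator's share of the drop in the bonus pool: 0.31 × 42 = 13.02.
So the deviation gain is 42 − 13.02 = 28.98, and the fine must be at least 28.98 dollars to wipe it out.

28.98 dollars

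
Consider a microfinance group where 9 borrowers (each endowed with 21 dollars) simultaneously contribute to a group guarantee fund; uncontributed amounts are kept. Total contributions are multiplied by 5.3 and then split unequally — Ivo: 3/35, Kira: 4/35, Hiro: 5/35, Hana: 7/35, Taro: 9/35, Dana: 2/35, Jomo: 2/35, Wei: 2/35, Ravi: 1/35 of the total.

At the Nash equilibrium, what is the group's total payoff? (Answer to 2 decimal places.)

369.60 dollars

Player j's private return per contributed unit is 5.3 × (j's share). Contributing is weakly dominant for j when that share is at least 1/5.3 = 0.1887, and contributing 0 is dominant otherwise.
Hana and Taro are above the threshold, contributing 21 each; the remaining 7 contribute 0. Total contributed: 42.
The group guarantee fund pays out 5.3 × 42 = 222.60 in total (split across the unequal shares, but the aggregate is all that matters for the group sum).
The 7 free-riders keep 21 each, adding 147. Group total = 147 + 222.60 = 369.60.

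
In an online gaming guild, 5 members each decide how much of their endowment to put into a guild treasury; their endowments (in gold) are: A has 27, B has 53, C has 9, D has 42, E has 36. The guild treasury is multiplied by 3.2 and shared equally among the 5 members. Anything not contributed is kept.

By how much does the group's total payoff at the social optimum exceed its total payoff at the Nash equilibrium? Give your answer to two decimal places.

The private return per contributed unit is 3.2/5 = 0.6400 < 1 for every player regardless of endowment, so the Nash equilibrium is zero contribution and the group total is Σ E_j = 27 + 53 + 9 + 42 + 36 = 167.
Each contributed unit returns 3.200 to the group, so the social optimum is full contribution by everyone: group total = 3.200 × 167 = 534.40.
Efficiency loss = (3.200 − 1) × 167 = 367.40.

367.40 gold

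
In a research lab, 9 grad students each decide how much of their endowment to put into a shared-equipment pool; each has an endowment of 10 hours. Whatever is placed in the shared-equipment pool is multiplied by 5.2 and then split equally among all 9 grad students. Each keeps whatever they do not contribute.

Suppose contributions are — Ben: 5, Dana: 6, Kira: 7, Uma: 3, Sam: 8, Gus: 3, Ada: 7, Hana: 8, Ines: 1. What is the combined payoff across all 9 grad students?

Total contributed: 5 + 6 + 7 + 3 + 8 + 3 + 7 + 8 + 1 = 48; total kept: 9 × 10 − 48 = 42.
The shared-equipment pool pays out 5.2 × 48 = 249.60 in aggregate.
Group total = 42 + 249.60 = 291.60.

291.60 hours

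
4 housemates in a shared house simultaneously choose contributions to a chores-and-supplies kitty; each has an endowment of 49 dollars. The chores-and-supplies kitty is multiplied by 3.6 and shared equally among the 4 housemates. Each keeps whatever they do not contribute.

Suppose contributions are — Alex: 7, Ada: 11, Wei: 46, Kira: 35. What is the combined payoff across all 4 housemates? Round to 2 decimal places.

Total contributed: 7 + 11 + 46 + 35 = 99; total kept: 4 × 49 − 99 = 97.
The chores-and-supplies kitty pays out 3.6 × 99 = 356.40 in aggregate.
Group total = 97 + 356.40 = 453.40.

453.40 dollars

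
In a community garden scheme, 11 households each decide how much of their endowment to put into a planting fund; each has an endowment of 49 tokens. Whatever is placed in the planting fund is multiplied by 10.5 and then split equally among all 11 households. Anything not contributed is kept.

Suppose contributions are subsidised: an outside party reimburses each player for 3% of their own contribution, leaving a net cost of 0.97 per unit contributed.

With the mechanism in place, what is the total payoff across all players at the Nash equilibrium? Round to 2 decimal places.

Even with the mechanism, each unit contributed returns only (10.5/11) / 0.97 = 0.9841 per unit of net cost, so contributing nothing is still dominant.
Everyone keeps their endowment and the group total is 11 × 49 = 539.

539.00 tokens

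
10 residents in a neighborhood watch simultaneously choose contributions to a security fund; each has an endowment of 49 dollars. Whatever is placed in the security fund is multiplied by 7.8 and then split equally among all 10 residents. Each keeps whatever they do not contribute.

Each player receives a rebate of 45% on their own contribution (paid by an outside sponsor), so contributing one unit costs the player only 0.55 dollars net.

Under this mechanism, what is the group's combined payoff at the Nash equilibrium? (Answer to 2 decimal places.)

4042.50 dollars

With the mechanism, a contributed unit returns (7.8/10) / 0.55 = 1.4182 per unit of net cost to the contributor — now above 1 — so contributing fully is weakly dominant for every player.
At the Nash equilibrium everyone contributes 49. Group total payoff = 10 × (49 × 0.45 + 7.8 × 49) = 4042.50.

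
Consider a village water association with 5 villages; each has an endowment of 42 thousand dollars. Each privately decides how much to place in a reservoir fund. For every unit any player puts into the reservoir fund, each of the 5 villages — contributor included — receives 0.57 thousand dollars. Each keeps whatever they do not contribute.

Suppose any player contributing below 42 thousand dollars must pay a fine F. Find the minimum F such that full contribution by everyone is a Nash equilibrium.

Given the others contribute fully, the best deviation is to contribute 0 (any partial contribution still incurs the fine and gives up units whose private return 0.57 is below 1).
Deviating from 42 to 0 saves 42 thousand dollars but forfeits the deviator's share of the drop in the reservoir fund: 0.57 × 42 = 23.94.
So the deviation gain is 42 − 23.94 = 18.06, and the fine must be at least 18.06 thousand dollars to wipe it out.

18.06 thousand dollars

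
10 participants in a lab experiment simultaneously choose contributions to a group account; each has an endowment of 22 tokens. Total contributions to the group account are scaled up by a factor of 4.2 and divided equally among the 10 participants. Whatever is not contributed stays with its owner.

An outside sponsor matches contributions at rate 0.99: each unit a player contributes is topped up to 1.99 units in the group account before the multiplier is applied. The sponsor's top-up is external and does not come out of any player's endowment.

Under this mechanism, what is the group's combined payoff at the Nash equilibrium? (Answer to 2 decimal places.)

The effective private return is 4.2 × 1.99 / 10 = 0.8358, which is still under 1, so the mechanism doesn't change anyone's dominant strategy: zero contribution.
At the Nash equilibrium no one contributes; group total payoff = 10 × 22 = 220.

220.00 tokens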